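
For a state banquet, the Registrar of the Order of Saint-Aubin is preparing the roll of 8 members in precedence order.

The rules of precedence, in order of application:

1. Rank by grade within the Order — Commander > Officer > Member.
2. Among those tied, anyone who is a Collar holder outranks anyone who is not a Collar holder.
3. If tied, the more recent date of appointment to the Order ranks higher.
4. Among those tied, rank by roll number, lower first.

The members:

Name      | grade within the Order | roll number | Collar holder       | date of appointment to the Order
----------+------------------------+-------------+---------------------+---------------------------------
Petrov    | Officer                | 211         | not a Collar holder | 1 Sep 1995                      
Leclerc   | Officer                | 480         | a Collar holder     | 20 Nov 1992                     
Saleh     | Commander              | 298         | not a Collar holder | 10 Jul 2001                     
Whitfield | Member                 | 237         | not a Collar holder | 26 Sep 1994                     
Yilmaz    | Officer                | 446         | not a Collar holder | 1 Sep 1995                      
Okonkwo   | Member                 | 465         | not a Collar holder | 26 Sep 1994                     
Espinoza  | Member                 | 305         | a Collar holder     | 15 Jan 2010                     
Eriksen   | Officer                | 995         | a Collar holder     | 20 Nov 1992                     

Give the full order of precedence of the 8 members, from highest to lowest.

Saleh, Leclerc, Eriksen, Petrov, Yilmaz, Espinoza, Whitfield, Okonkwo

By grade within the Order: Saleh (Commander); then Leclerc, Eriksen, Petrov and Yilmaz (Officer); then Espinoza, Whitfield and Okonkwo (Member).
Among Leclerc, Eriksen, Petrov and Yilmaz, a Collar holder before not a Collar holder: Leclerc and Eriksen (a Collar holder) before Petrov and Yilmaz (not a Collar holder).
Leclerc and Eriksen both have date of appointment to the Order 20 Nov 1992, so the next rule applies.
Among Leclerc and Eriksen, by roll number (lower first): Leclerc (480) before Eriksen (995).
Petrov and Yilmaz both have date of appointment to the Order 1 Sep 1995, so the next rule applies.
Among Petrov and Yilmaz, by roll number (lower first): Petrov (211) before Yilmaz (446).
Among Espinoza, Whitfield and Okonkwo, a Collar holder before not a Collar holder: Espinoza (a Collar holder) before Whitfield and Okonkwo (not a Collar holder).
Whitfield and Okonkwo both have date of appointment to the Order 26 Sep 1994, so the next rule applies.
Among Whitfield and Okonkwo, by roll number (lower first): Whitfield (237) before Okonkwo (465).
Full order: Saleh, Leclerc, Eriksen, Petrov, Yilmaz, Espinoza, Whitfield, Okonkwo.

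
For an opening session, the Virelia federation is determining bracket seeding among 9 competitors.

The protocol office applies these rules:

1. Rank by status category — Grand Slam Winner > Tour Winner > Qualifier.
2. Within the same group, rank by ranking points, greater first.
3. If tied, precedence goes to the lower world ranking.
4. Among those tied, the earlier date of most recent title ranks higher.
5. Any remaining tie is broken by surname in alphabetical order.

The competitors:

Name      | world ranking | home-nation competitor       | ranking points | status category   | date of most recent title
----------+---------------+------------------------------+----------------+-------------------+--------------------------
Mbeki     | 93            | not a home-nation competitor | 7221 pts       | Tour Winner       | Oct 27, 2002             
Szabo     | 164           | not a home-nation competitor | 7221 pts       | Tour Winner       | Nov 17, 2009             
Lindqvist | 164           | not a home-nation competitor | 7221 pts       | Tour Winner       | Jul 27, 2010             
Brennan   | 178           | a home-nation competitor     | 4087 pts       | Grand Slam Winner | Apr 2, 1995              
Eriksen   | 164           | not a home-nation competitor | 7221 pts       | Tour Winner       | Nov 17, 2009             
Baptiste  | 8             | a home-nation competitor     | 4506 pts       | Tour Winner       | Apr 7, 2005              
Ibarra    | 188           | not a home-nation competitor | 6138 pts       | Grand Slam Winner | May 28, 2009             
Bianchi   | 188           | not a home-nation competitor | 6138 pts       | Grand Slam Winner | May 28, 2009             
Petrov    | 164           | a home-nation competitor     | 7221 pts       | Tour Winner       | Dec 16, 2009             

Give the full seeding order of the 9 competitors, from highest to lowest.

By status category: Bianchi, Ibarra and Brennan (Grand Slam Winner); then Mbeki, Eriksen, Szabo, Petrov, Lindqvist and Baptiste (Tour Winner).
Among Bianchi, Ibarra and Brennan, by ranking points (higher first): Bianchi and Ibarra (6138 pts) before Brennan (4087 pts).
Bianchi and Ibarra both have world ranking 188, so the next rule applies.
Bianchi and Ibarra both have date of most recent title May 28, 2009, so the next rule applies.
Among Bianchi and Ibarra, alphabetically by surname: Bianchi before Ibarra.
Among Mbeki, Eriksen, Szabo, Petrov, Lindqvist and Baptiste, by ranking points (higher first): Mbeki, Eriksen, Szabo, Petrov and Lindqvist (7221 pts) before Baptiste (4506 pts).
Among Mbeki, Eriksen, Szabo, Petrov and Lindqvist, by world ranking (lower first): Mbeki (93) before Eriksen, Szabo, Petrov and Lindqvist (164).
Among Eriksen, Szabo, Petrov and Lindqvist, by date of most recent title (earlier first): Eriksen and Szabo (Nov 17, 2009) before Petrov (Dec 16, 2009) before Lindqvist (Jul 27, 2010).
Among Eriksen and Szabo, alphabetically by surname: Eriksen before Szabo.
Full order: Bianchi, Ibarra, Brennan, Mbeki, Eriksen, Szabo, Petrov, Lindqvist, Baptiste.

Bianchi, Ibarra, Brennan, Mbeki, Eriksen, Szabo, Petrov, Lindqvist, Baptiste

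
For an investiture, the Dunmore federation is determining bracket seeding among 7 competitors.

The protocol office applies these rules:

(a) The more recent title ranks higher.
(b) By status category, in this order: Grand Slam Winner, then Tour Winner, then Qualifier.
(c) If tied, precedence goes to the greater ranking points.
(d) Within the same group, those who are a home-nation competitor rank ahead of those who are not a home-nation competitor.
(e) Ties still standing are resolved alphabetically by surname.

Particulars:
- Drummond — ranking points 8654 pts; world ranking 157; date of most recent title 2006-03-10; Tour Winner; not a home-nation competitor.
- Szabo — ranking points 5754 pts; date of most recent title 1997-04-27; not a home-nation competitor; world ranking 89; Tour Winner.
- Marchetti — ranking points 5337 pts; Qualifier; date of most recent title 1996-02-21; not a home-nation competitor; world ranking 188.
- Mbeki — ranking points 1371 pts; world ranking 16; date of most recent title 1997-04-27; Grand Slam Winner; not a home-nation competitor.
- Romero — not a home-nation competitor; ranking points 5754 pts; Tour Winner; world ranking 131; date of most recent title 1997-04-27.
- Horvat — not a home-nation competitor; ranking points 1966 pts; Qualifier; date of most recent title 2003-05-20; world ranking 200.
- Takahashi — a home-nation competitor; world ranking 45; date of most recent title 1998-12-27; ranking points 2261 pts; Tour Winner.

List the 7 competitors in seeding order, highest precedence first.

Drummond, Horvat, Takahashi, Mbeki, Romero, Szabo, Marchetti

By date of most recent title (later first): Drummond (2006-03-10); then Horvat (2003-05-20); then Takahashi (1998-12-27); then Mbeki, Romero and Szabo (each 1997-04-27); then Marchetti (1996-02-21).
Among Mbeki, Romero and Szabo, by status category: Mbeki (Grand Slam Winner) before Romero and Szabo (Tour Winner).
Romero and Szabo both have ranking points 5754 pts, so the next rule applies.
Romero and Szabo are each not a home-nation competitor, so the next rule applies.
Among Romero and Szabo, alphabetically by surname: Romero before Szabo.
Full order: Drummond, Horvat, Takahashi, Mbeki, Romero, Szabo, Marchetti.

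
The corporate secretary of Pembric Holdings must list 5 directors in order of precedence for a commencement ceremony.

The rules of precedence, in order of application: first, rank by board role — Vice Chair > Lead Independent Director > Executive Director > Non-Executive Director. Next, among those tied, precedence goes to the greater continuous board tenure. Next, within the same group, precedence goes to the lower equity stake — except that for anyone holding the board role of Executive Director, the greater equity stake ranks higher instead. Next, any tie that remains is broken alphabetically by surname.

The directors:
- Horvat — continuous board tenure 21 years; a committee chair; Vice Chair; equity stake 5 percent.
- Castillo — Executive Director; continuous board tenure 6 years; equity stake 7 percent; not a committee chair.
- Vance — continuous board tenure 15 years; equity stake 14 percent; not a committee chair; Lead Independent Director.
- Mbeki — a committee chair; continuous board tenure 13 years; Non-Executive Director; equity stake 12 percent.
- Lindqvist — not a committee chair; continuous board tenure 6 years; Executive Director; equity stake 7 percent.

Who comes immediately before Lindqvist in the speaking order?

Castillo

By board role: Horvat (Vice Chair); then Vance (Lead Independent Director); then Castillo and Lindqvist (Executive Director); then Mbeki (Non-Executive Director).
Castillo and Lindqvist both have continuous board tenure 6 years, so the next rule applies.
Castillo and Lindqvist both have equity stake 7 percent, so the next rule applies.
Among Castillo and Lindqvist, alphabetically by surname: Castillo before Lindqvist.
Order: Horvat, Vance, Castillo, Lindqvist, Mbeki.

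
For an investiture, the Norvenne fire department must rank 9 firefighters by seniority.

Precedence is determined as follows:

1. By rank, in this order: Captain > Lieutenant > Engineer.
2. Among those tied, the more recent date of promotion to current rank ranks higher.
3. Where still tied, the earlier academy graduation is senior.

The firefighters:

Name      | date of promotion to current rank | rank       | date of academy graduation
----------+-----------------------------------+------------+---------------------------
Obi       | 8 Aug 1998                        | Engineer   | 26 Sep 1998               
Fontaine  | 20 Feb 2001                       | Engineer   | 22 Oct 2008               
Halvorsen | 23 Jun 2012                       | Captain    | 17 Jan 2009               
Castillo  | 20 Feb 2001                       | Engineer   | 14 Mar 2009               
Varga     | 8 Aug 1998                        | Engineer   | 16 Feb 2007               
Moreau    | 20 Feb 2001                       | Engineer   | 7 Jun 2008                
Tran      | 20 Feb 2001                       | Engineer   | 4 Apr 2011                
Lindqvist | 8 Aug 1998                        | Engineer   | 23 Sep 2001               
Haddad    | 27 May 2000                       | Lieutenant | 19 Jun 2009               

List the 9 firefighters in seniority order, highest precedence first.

By rank: Halvorsen (Captain); then Haddad (Lieutenant); then Moreau, Fontaine, Castillo, Tran, Obi, Lindqvist and Varga (Engineer).
Among Moreau, Fontaine, Castillo, Tran, Obi, Lindqvist and Varga, by date of promotion to current rank (later first): Moreau, Fontaine, Castillo and Tran (20 Feb 2001) before Obi, Lindqvist and Varga (8 Aug 1998).
Among Moreau, Fontaine, Castillo and Tran, by date of academy graduation (earlier first): Moreau (7 Jun 2008) before Fontaine (22 Oct 2008) before Castillo (14 Mar 2009) before Tran (4 Apr 2011).
Among Obi, Lindqvist and Varga, by date of academy graduation (earlier first): Obi (26 Sep 1998) before Lindqvist (23 Sep 2001) before Varga (16 Feb 2007).
Full order: Halvorsen, Haddad, Moreau, Fontaine, Castillo, Tran, Obi, Lindqvist, Varga.

Halvorsen, Haddad, Moreau, Fontaine, Castillo, Tran, Obi, Lindqvist, Varga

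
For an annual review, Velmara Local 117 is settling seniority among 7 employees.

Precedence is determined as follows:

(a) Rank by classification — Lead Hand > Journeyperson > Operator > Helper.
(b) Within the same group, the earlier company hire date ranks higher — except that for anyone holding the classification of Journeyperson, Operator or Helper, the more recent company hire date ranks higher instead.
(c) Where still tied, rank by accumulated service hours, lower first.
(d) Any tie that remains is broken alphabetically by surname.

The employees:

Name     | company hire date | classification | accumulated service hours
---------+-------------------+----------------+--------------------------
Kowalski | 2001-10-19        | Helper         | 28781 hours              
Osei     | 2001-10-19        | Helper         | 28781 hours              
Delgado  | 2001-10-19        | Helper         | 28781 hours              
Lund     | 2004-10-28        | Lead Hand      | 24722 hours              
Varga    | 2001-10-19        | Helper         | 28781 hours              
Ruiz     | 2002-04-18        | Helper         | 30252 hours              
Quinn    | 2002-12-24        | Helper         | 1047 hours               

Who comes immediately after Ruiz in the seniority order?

Delgado

By classification: Lund (Lead Hand); then Quinn, Ruiz, Delgado, Kowalski, Osei and Varga (Helper).
Among Quinn, Ruiz, Delgado, Kowalski, Osei and Varga, by company hire date (later first) (reversed rule for this group): Quinn (2002-12-24) before Ruiz (2002-04-18) before Delgado, Kowalski, Osei and Varga (2001-10-19).
Delgado, Kowalski, Osei and Varga all have accumulated service hours 28781 hours, so the next rule applies.
Among Delgado, Kowalski, Osei and Varga, alphabetically by surname: Delgado before Kowalski before Osei before Varga.
Order: Lund, Quinn, Ruiz, Delgado, Kowalski, Osei, Varga.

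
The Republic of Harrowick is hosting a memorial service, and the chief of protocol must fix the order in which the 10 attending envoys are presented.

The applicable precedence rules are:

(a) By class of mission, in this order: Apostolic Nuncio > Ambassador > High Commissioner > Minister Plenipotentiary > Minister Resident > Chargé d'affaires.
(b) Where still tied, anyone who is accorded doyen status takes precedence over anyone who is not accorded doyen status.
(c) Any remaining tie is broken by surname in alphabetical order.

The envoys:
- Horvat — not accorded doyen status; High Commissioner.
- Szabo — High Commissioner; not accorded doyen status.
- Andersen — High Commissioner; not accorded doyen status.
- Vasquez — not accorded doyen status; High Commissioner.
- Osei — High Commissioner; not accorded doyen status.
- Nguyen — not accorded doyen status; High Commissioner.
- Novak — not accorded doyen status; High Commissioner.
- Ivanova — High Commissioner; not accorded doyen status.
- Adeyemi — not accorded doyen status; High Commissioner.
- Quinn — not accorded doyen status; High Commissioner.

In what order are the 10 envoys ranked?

Adeyemi, Andersen, Horvat, Ivanova, Nguyen, Novak, Osei, Quinn, Szabo, Vasquez

By class of mission: Adeyemi, Andersen, Horvat, Ivanova, Nguyen, Novak, Osei, Quinn, Szabo and Vasquez (High Commissioner).
Adeyemi, Andersen, Horvat, Ivanova, Nguyen, Novak, Osei, Quinn, Szabo and Vasquez are each not accorded doyen status, so the next rule applies.
Among Adeyemi, Andersen, Horvat, Ivanova, Nguyen, Novak, Osei, Quinn, Szabo and Vasquez, alphabetically by surname: Adeyemi before Andersen before Horvat before Ivanova before Nguyen before Novak before Osei before Quinn before Szabo before Vasquez.
Full order: Adeyemi, Andersen, Horvat, Ivanova, Nguyen, Novak, Osei, Quinn, Szabo, Vasquez.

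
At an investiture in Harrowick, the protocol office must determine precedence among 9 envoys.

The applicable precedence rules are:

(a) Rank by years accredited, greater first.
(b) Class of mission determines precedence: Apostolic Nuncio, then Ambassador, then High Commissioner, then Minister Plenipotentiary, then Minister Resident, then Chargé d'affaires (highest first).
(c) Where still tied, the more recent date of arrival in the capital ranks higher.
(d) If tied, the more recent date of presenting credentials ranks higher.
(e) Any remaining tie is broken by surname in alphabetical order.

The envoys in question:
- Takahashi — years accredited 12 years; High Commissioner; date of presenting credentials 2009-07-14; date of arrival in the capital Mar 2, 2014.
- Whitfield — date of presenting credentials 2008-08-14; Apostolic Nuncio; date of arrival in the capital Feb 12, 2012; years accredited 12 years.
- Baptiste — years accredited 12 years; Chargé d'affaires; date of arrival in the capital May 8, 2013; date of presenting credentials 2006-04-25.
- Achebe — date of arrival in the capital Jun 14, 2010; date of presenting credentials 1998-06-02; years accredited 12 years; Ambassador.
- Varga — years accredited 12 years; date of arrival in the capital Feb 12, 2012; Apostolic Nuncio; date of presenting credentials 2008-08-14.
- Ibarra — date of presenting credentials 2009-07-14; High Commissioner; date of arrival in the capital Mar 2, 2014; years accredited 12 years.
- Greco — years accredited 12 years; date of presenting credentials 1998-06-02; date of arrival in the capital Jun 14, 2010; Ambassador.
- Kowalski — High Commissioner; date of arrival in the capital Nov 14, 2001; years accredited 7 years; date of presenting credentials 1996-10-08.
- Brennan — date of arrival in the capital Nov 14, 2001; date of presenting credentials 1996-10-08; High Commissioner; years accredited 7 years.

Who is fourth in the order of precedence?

By years accredited (higher first): Varga, Whitfield, Achebe, Greco, Ibarra, Takahashi and Baptiste (each 12 years); then Brennan and Kowalski (both 7 years).
Among Varga, Whitfield, Achebe, Greco, Ibarra, Takahashi and Baptiste, by class of mission: Varga and Whitfield (Apostolic Nuncio) before Achebe and Greco (Ambassador) before Ibarra and Takahashi (High Commissioner) before Baptiste (Chargé d'affaires).
Varga and Whitfield both have date of arrival in the capital Feb 12, 2012, so the next rule applies.
Varga and Whitfield both have date of presenting credentials 2008-08-14, so the next rule applies.
Among Varga and Whitfield, alphabetically by surname: Varga before Whitfield.
Achebe and Greco both have date of arrival in the capital Jun 14, 2010, so the next rule applies.
Achebe and Greco both have date of presenting credentials 1998-06-02, so the next rule applies.
Among Achebe and Greco, alphabetically by surname: Achebe before Greco.
Ibarra and Takahashi both have date of arrival in the capital Mar 2, 2014, so the next rule applies.
Ibarra and Takahashi both have date of presenting credentials 2009-07-14, so the next rule applies.
Among Ibarra and Takahashi, alphabetically by surname: Ibarra before Takahashi.
Brennan and Kowalski are each High Commissioner, so the next rule applies.
Brennan and Kowalski both have date of arrival in the capital Nov 14, 2001, so the next rule applies.
Brennan and Kowalski both have date of presenting credentials 1996-10-08, so the next rule applies.
Among Brennan and Kowalski, alphabetically by surname: Brennan before Kowalski.
Order: Varga, Whitfield, Achebe, Greco, Ibarra, Takahashi, Baptiste, Brennan, Kowalski.

Greco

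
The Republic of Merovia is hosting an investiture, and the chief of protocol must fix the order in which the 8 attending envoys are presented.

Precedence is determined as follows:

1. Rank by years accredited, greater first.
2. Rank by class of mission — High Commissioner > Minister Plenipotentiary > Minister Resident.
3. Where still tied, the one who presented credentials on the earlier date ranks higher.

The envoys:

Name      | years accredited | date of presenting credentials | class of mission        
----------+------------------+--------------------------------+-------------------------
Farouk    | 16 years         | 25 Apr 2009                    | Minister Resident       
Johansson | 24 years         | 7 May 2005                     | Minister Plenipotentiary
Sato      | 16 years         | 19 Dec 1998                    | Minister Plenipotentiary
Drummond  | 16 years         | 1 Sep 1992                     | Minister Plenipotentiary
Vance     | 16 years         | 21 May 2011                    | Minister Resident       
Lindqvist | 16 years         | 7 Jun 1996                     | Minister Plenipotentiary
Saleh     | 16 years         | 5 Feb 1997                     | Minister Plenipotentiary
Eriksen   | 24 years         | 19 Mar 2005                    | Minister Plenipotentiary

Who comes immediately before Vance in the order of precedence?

Farouk

By years accredited (higher first): Eriksen and Johansson (both 24 years); then Drummond, Lindqvist, Saleh, Sato, Farouk and Vance (each 16 years).
Eriksen and Johansson are each Minister Plenipotentiary, so the next rule applies.
Among Eriksen and Johansson, by date of presenting credentials (earlier first): Eriksen (19 Mar 2005) before Johansson (7 May 2005).
Among Drummond, Lindqvist, Saleh, Sato, Farouk and Vance, by class of mission: Drummond, Lindqvist, Saleh and Sato (Minister Plenipotentiary) before Farouk and Vance (Minister Resident).
Among Drummond, Lindqvist, Saleh and Sato, by date of presenting credentials (earlier first): Drummond (1 Sep 1992) before Lindqvist (7 Jun 1996) before Saleh (5 Feb 1997) before Sato (19 Dec 1998).
Among Farouk and Vance, by date of presenting credentials (earlier first): Farouk (25 Apr 2009) before Vance (21 May 2011).
Order: Eriksen, Johansson, Drummond, Lindqvist, Saleh, Sato, Farouk, Vance.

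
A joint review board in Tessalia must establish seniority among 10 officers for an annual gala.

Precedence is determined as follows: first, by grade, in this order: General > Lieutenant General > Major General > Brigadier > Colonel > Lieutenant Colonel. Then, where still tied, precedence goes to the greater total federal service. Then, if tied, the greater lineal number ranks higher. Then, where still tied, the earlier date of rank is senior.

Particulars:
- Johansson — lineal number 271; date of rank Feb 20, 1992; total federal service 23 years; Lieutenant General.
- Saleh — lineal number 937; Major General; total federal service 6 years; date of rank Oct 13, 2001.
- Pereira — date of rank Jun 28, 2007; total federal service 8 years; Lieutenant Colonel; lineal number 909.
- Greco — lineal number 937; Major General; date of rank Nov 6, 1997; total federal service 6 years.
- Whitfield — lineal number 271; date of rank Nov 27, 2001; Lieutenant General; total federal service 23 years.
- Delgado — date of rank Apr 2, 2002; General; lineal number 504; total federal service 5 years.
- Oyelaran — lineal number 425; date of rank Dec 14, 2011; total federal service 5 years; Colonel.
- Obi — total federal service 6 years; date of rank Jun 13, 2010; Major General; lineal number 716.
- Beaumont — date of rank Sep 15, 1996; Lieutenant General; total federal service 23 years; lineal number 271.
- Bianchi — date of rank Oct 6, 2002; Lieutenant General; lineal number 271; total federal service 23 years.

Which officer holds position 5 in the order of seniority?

By grade: Delgado (General); then Johansson, Beaumont, Whitfield and Bianchi (Lieutenant General); then Greco, Saleh and Obi (Major General); then Oyelaran (Colonel); then Pereira (Lieutenant Colonel).
Johansson, Beaumont, Whitfield and Bianchi all have total federal service 23 years, so the next rule applies.
Johansson, Beaumont, Whitfield and Bianchi all have lineal number 271, so the next rule applies.
Among Johansson, Beaumont, Whitfield and Bianchi, by date of rank (earlier first): Johansson (Feb 20, 1992) before Beaumont (Sep 15, 1996) before Whitfield (Nov 27, 2001) before Bianchi (Oct 6, 2002).
Greco, Saleh and Obi all have total federal service 6 years, so the next rule applies.
Among Greco, Saleh and Obi, by lineal number (higher first): Greco and Saleh (937) before Obi (716).
Among Greco and Saleh, by date of rank (earlier first): Greco (Nov 6, 1997) before Saleh (Oct 13, 2001).
Order: Delgado, Johansson, Beaumont, Whitfield, Bianchi, Greco, Saleh, Obi, Oyelaran, Pereira.

Bianchi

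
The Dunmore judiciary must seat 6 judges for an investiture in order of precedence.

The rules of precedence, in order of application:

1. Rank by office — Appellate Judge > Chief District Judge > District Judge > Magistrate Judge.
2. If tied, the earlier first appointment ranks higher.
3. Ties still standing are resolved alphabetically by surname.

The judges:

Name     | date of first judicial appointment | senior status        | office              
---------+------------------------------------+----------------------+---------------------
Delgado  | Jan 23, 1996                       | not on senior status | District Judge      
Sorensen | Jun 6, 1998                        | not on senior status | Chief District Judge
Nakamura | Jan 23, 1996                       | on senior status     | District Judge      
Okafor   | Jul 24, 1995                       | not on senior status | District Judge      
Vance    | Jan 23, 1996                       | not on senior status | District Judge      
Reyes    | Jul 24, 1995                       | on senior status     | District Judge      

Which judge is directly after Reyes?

By office: Sorensen (Chief District Judge); then Okafor, Reyes, Delgado, Nakamura and Vance (District Judge).
Among Okafor, Reyes, Delgado, Nakamura and Vance, by date of first judicial appointment (earlier first): Okafor and Reyes (Jul 24, 1995) before Delgado, Nakamura and Vance (Jan 23, 1996).
Among Okafor and Reyes, alphabetically by surname: Okafor before Reyes.
Among Delgado, Nakamura and Vance, alphabetically by surname: Delgado before Nakamura before Vance.
Order: Sorensen, Okafor, Reyes, Delgado, Nakamura, Vance.

Delgado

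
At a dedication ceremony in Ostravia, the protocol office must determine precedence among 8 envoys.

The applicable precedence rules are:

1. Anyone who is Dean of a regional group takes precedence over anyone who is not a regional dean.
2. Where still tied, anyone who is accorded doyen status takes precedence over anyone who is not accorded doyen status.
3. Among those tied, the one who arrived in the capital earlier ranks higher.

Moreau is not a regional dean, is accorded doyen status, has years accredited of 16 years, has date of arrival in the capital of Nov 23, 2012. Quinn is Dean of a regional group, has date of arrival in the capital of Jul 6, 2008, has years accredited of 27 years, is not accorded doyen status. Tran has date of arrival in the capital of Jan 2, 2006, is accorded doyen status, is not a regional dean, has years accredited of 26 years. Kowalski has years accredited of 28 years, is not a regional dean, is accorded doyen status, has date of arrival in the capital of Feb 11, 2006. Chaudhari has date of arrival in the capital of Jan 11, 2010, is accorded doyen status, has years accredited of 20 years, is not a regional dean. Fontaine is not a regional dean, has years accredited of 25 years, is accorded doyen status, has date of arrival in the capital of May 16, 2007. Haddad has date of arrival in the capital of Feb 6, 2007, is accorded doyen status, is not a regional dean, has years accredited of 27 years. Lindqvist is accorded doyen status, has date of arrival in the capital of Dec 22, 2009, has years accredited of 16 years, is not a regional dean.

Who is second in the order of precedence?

Tran

By the first rule: Quinn (Dean of a regional group); then Tran, Kowalski, Haddad, Fontaine, Lindqvist, Chaudhari and Moreau (each not a regional dean).
Tran, Kowalski, Haddad, Fontaine, Lindqvist, Chaudhari and Moreau are each accorded doyen status, so the next rule applies.
Among Tran, Kowalski, Haddad, Fontaine, Lindqvist, Chaudhari and Moreau, by date of arrival in the capital (earlier first): Tran (Jan 2, 2006) before Kowalski (Feb 11, 2006) before Haddad (Feb 6, 2007) before Fontaine (May 16, 2007) before Lindqvist (Dec 22, 2009) before Chaudhari (Jan 11, 2010) before Moreau (Nov 23, 2012).
Order: Quinn, Tran, Kowalski, Haddad, Fontaine, Lindqvist, Chaudhari, Moreau.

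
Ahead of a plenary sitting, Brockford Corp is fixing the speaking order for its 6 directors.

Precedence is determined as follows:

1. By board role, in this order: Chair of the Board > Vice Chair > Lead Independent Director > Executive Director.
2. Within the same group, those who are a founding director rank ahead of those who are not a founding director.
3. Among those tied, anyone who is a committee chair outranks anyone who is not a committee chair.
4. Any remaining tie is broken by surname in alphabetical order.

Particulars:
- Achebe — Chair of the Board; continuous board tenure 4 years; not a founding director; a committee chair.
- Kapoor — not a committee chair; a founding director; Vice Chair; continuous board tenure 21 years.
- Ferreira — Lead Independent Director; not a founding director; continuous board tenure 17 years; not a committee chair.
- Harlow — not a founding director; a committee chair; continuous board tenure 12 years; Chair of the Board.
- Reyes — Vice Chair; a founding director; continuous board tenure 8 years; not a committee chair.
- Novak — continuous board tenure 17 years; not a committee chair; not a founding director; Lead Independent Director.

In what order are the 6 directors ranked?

Achebe, Harlow, Kapoor, Reyes, Ferreira, Novak

By board role: Achebe and Harlow (Chair of the Board); then Kapoor and Reyes (Vice Chair); then Ferreira and Novak (Lead Independent Director).
Achebe and Harlow are each not a founding director, so the next rule applies.
Achebe and Harlow are each a committee chair, so the next rule applies.
Among Achebe and Harlow, alphabetically by surname: Achebe before Harlow.
Kapoor and Reyes are each a founding director, so the next rule applies.
Kapoor and Reyes are each not a committee chair, so the next rule applies.
Among Kapoor and Reyes, alphabetically by surname: Kapoor before Reyes.
Ferreira and Novak are each not a founding director, so the next rule applies.
Ferreira and Novak are each not a committee chair, so the next rule applies.
Among Ferreira and Novak, alphabetically by surname: Ferreira before Novak.
Full order: Achebe, Harlow, Kapoor, Reyes, Ferreira, Novak.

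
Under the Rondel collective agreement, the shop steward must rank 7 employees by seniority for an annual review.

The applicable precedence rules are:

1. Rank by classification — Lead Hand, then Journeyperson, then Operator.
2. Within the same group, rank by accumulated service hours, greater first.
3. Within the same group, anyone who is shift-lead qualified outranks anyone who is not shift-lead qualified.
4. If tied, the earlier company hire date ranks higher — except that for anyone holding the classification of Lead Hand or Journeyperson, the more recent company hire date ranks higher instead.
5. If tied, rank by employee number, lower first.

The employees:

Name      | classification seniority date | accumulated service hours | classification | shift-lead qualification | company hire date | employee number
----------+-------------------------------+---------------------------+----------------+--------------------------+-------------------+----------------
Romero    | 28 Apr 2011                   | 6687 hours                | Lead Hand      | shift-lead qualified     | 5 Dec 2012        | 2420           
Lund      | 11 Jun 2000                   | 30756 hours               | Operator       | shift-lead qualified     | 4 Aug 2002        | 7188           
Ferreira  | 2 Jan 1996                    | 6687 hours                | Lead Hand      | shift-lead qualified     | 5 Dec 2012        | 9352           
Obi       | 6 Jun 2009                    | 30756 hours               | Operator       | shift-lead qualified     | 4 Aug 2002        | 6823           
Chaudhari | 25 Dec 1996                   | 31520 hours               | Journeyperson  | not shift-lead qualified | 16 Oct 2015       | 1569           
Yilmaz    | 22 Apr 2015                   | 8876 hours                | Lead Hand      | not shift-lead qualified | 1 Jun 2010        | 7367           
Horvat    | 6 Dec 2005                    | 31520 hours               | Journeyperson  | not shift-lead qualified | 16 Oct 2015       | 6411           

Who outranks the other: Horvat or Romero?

By classification: Yilmaz, Romero and Ferreira (Lead Hand); then Chaudhari and Horvat (Journeyperson); then Obi and Lund (Operator).
Among Yilmaz, Romero and Ferreira, by accumulated service hours (higher first): Yilmaz (8876 hours) before Romero and Ferreira (6687 hours).
Romero and Ferreira are each shift-lead qualified, so the next rule applies.
Romero and Ferreira both have company hire date 5 Dec 2012, so the next rule applies.
Among Romero and Ferreira, by employee number (lower first): Romero (2420) before Ferreira (9352).
Chaudhari and Horvat both have accumulated service hours 31520 hours, so the next rule applies.
Chaudhari and Horvat are each not shift-lead qualified, so the next rule applies.
Chaudhari and Horvat both have company hire date 16 Oct 2015, so the next rule applies.
Among Chaudhari and Horvat, by employee number (lower first): Chaudhari (1569) before Horvat (6411).
Obi and Lund both have accumulated service hours 30756 hours, so the next rule applies.
Obi and Lund are each shift-lead qualified, so the next rule applies.
Obi and Lund both have company hire date 4 Aug 2002, so the next rule applies.
Among Obi and Lund, by employee number (lower first): Obi (6823) before Lund (7188).
So Romero takes precedence.

Romero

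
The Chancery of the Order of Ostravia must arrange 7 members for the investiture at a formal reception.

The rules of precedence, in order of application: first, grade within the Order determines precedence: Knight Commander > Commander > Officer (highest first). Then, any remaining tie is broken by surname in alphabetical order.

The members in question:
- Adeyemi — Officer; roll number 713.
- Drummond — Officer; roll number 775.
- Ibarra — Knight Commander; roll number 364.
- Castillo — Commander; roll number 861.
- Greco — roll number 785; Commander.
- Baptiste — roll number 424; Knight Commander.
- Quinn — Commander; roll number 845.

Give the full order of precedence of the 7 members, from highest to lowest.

Baptiste, Ibarra, Castillo, Greco, Quinn, Adeyemi, Drummond

By grade within the Order: Baptiste and Ibarra (Knight Commander); then Castillo, Greco and Quinn (Commander); then Adeyemi and Drummond (Officer).
Among Baptiste and Ibarra, alphabetically by surname: Baptiste before Ibarra.
Among Castillo, Greco and Quinn, alphabetically by surname: Castillo before Greco before Quinn.
Among Adeyemi and Drummond, alphabetically by surname: Adeyemi before Drummond.
Full order: Baptiste, Ibarra, Castillo, Greco, Quinn, Adeyemi, Drummond.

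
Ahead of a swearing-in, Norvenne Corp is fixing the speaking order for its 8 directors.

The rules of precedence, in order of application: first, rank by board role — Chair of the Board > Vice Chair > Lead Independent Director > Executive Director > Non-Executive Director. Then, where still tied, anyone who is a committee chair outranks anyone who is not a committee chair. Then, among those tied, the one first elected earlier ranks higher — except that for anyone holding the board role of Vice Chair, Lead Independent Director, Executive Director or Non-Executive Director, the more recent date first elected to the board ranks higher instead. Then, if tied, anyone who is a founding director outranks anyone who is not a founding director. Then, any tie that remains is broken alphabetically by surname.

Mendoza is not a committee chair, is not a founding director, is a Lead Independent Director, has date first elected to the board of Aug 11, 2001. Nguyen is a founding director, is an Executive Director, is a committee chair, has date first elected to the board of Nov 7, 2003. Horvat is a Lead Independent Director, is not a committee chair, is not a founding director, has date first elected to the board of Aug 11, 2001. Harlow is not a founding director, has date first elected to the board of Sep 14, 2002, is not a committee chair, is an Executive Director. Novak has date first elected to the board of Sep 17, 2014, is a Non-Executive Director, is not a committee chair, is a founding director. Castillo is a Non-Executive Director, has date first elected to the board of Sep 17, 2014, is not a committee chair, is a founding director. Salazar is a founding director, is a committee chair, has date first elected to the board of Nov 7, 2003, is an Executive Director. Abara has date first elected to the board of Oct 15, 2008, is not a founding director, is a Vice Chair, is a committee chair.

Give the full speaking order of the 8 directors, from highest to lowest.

By board role: Abara (Vice Chair); then Horvat and Mendoza (Lead Independent Director); then Nguyen, Salazar and Harlow (Executive Director); then Castillo and Novak (Non-Executive Director).
Horvat and Mendoza are each not a committee chair, so the next rule applies.
Horvat and Mendoza both have date first elected to the board Aug 11, 2001, so the next rule applies.
Horvat and Mendoza are each not a founding director, so the next rule applies.
Among Horvat and Mendoza, alphabetically by surname: Horvat before Mendoza.
Among Nguyen, Salazar and Harlow, a committee chair before not a committee chair: Nguyen and Salazar (a committee chair) before Harlow (not a committee chair).
Nguyen and Salazar both have date first elected to the board Nov 7, 2003, so the next rule applies.
Nguyen and Salazar are each a founding director, so the next rule applies.
Among Nguyen and Salazar, alphabetically by surname: Nguyen before Salazar.
Castillo and Novak are each not a committee chair, so the next rule applies.
Castillo and Novak both have date first elected to the board Sep 17, 2014, so the next rule applies.
Castillo and Novak are each a founding director, so the next rule applies.
Among Castillo and Novak, alphabetically by surname: Castillo before Novak.
Full order: Abara, Horvat, Mendoza, Nguyen, Salazar, Harlow, Castillo, Novak.

Abara, Horvat, Mendoza, Nguyen, Salazar, Harlow, Castillo, Novak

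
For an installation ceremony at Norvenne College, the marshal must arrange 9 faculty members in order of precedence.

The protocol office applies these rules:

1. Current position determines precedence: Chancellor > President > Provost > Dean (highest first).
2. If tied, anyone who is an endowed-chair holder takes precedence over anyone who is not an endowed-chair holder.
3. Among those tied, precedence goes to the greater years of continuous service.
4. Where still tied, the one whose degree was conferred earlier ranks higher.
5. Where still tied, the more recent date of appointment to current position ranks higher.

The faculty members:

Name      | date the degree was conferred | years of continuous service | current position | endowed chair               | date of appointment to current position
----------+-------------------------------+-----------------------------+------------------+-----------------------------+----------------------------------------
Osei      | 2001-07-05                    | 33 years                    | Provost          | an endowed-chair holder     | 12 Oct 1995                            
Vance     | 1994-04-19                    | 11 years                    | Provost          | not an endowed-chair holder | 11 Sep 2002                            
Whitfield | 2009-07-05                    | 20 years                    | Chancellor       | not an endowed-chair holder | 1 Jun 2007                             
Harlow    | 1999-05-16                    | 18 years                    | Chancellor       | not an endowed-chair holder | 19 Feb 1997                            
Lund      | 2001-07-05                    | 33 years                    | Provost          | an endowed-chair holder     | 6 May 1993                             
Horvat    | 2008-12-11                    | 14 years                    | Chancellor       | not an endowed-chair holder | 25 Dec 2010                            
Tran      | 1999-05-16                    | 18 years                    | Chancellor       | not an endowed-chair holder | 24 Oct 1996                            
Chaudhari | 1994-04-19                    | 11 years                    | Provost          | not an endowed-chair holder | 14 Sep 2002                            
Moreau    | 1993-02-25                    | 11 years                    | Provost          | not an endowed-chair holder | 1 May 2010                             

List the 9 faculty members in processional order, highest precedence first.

Whitfield, Harlow, Tran, Horvat, Osei, Lund, Moreau, Chaudhari, Vance

By current position: Whitfield, Harlow, Tran and Horvat (Chancellor); then Osei, Lund, Moreau, Chaudhari and Vance (Provost).
Whitfield, Harlow, Tran and Horvat are each not an endowed-chair holder, so the next rule applies.
Among Whitfield, Harlow, Tran and Horvat, by years of continuous service (higher first): Whitfield (20 years) before Harlow and Tran (18 years) before Horvat (14 years).
Harlow and Tran both have date the degree was conferred 1999-05-16, so the next rule applies.
Among Harlow and Tran, by date of appointment to current position (later first): Harlow (19 Feb 1997) before Tran (24 Oct 1996).
Among Osei, Lund, Moreau, Chaudhari and Vance, an endowed-chair holder before not an endowed-chair holder: Osei and Lund (an endowed-chair holder) before Moreau, Chaudhari and Vance (not an endowed-chair holder).
Osei and Lund both have years of continuous service 33 years, so the next rule applies.
Osei and Lund both have date the degree was conferred 2001-07-05, so the next rule applies.
Among Osei and Lund, by date of appointment to current position (later first): Osei (12 Oct 1995) before Lund (6 May 1993).
Moreau, Chaudhari and Vance all have years of continuous service 11 years, so the next rule applies.
Among Moreau, Chaudhari and Vance, by date the degree was conferred (earlier first): Moreau (1993-02-25) before Chaudhari and Vance (1994-04-19).
Among Chaudhari and Vance, by date of appointment to current position (later first): Chaudhari (14 Sep 2002) before Vance (11 Sep 2002).
Full order: Whitfield, Harlow, Tran, Horvat, Osei, Lund, Moreau, Chaudhari, Vance.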